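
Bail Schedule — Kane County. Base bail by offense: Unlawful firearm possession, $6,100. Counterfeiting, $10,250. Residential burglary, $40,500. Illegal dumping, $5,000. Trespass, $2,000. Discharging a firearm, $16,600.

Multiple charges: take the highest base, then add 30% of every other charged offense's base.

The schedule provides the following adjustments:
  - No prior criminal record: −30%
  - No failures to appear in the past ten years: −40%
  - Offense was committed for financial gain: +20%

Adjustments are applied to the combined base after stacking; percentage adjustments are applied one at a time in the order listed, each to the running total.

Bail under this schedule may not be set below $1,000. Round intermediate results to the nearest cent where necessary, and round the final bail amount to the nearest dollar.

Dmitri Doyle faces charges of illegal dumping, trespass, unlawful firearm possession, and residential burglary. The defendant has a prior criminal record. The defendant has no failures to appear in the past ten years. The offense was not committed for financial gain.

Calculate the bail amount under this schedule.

Base amounts from the schedule: illegal dumping $5,000; trespass $2,000; unlawful firearm possession $6,100; residential burglary $40,500.
Stacking rule: highest base plus 30% of each additional charge. Highest is residential burglary at $40,500. Additional: $5,000 × 30% = $1,500; $2,000 × 30% = $600; $6,100 × 30% = $1,830. Combined base = $40,500 + $3,930 = $44,430.
No failures to appear in the past ten years (−40%): $44,430 × 0.6 = $26,658.
$26,658 is at or above the $1,000 minimum.

$26,658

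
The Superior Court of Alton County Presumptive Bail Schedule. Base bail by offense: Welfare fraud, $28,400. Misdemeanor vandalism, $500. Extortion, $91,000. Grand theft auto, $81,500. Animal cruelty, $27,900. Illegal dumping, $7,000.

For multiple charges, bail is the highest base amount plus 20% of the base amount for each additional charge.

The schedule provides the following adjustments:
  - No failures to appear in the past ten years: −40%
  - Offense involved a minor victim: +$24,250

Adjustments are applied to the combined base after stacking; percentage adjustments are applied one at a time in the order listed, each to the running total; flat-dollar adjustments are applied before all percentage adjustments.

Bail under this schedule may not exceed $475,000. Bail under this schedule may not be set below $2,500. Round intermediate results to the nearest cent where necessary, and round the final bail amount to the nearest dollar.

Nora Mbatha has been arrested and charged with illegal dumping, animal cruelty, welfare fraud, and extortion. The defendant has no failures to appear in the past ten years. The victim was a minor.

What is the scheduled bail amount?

$76,746

Base amounts from the schedule: illegal dumping $7,000; animal cruelty $27,900; welfare fraud $28,400; extortion $91,000.
Stacking rule: highest base plus 20% of each additional charge. Highest is extortion at $91,000. Additional: $7,000 × 20% = $1,400; $27,900 × 20% = $5,580; $28,400 × 20% = $5,680. Combined base = $91,000 + $12,660 = $103,660.
Offense involved a minor victim (+$24,250 flat): $103,660 + $24,250 = $127,910.
No failures to appear in the past ten years (−40%): $127,910 × 0.6 = $76,746.
$76,746 is within the $475,000 maximum.
$76,746 is at or above the $2,500 minimum.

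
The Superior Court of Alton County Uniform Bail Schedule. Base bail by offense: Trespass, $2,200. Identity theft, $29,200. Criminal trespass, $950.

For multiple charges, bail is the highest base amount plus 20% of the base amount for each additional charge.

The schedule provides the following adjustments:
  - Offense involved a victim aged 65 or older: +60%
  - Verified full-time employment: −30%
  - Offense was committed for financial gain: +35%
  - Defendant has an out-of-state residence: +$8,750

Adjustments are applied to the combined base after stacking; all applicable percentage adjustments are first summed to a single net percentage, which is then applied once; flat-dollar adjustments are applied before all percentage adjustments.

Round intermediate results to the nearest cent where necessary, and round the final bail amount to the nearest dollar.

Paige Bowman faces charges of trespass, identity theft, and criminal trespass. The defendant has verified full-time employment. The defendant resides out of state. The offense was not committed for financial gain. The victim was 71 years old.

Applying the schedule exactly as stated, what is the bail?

$50,154

Base amounts from the schedule: trespass $2,200; identity theft $29,200; criminal trespass $950.
Stacking rule: highest base plus 20% of each additional charge. Highest is identity theft at $29,200. Additional: $2,200 × 20% = $440; $950 × 20% = $190. Combined base = $29,200 + $630 = $29,830.
Defendant has an out-of-state residence (+$8,750 flat): $29,830 + $8,750 = $38,580.
Net percentage adjustment: +60% −30% = +30%. $38,580 × 1.3 = $50,154.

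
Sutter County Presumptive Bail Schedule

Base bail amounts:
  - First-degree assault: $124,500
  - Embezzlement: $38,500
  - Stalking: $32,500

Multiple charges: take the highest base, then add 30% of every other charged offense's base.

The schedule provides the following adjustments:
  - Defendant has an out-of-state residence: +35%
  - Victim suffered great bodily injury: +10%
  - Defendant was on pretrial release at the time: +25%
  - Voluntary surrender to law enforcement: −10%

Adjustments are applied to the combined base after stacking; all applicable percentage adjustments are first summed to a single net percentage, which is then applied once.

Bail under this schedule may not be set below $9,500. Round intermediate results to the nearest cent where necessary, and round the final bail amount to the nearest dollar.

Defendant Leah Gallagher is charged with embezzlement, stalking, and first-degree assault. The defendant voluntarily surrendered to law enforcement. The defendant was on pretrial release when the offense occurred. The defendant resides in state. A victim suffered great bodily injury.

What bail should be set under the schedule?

$182,250

Base amounts from the schedule: embezzlement $38,500; stalking $32,500; first-degree assault $124,500.
Stacking rule: highest base plus 30% of each additional charge. Highest is first-degree assault at $124,500. Additional: $38,500 × 30% = $11,550; $32,500 × 30% = $9,750. Combined base = $124,500 + $21,300 = $145,800.
Net percentage adjustment: +10% +25% −10% = +25%. $145,800 × 1.25 = $182,250.
$182,250 is at or above the $9,500 minimum.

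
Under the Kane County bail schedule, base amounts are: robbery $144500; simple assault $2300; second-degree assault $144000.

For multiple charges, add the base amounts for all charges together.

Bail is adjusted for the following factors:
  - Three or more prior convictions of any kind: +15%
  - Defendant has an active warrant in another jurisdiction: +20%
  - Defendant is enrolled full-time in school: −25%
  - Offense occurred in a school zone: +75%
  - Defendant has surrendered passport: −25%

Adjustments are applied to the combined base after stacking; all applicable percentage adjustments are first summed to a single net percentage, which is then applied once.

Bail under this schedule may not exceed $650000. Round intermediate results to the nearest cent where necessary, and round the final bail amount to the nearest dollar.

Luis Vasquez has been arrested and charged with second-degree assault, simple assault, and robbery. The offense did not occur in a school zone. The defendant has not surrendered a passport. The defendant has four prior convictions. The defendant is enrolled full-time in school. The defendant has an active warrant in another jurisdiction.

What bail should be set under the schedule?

Base amounts from the schedule: second-degree assault $144000; simple assault $2300; robbery $144500.
Stacking rule: sum of all bases. $144000 + $2300 + $144500 = $290800.
Net percentage adjustment: +15% +20% −25% = +10%. $290800 × 1.1 = $319880.
$319880 is within the $650000 maximum.

$319880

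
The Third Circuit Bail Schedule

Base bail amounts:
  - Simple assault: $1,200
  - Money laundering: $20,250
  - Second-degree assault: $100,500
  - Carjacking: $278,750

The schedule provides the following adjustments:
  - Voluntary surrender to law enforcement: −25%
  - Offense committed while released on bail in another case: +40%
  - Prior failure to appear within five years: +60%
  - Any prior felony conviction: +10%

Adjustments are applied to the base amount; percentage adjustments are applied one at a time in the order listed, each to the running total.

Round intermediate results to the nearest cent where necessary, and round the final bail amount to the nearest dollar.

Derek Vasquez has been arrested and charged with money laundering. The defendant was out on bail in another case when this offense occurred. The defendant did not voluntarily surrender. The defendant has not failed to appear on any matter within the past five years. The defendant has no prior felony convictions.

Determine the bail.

$28,350

Base amounts from the schedule: money laundering $20,250.
Single charge. Combined base = $20,250.
Offense committed while released on bail in another case (+40%): $20,250 × 1.4 = $28,350.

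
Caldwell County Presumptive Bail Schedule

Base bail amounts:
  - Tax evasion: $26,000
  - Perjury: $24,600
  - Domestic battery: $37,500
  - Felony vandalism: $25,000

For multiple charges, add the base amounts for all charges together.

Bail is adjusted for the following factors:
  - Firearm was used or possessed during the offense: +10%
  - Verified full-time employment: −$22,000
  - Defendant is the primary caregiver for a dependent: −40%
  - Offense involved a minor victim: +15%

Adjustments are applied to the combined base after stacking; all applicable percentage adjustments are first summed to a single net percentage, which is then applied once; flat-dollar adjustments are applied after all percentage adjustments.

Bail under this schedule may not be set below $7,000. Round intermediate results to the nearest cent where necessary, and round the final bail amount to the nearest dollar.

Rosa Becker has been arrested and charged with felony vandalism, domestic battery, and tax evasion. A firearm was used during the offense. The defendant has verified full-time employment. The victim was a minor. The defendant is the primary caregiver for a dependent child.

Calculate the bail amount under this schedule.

$53,225

Base amounts from the schedule: felony vandalism $25,000; domestic battery $37,500; tax evasion $26,000.
Stacking rule: sum of all bases. $25,000 + $37,500 + $26,000 = $88,500.
Net percentage adjustment: +10% −40% +15% = −15%. $88,500 × 0.85 = $75,225.
Verified full-time employment (−$22,000 flat): $75,225 − $22,000 = $53,225.
$53,225 is at or above the $7,000 minimum.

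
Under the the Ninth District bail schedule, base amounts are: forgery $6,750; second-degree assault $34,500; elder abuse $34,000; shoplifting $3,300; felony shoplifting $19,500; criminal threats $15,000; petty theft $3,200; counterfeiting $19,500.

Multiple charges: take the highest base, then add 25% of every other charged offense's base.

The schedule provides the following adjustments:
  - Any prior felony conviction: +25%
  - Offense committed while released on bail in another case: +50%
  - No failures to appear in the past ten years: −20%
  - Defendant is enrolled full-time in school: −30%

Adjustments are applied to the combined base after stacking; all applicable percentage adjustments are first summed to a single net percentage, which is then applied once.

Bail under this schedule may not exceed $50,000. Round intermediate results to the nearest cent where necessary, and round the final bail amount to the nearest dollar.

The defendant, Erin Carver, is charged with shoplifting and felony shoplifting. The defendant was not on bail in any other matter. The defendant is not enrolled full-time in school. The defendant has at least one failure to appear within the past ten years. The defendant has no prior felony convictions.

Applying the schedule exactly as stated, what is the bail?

$20,325

Base amounts from the schedule: shoplifting $3,300; felony shoplifting $19,500.
Stacking rule: highest base plus 25% of each additional charge. Highest is felony shoplifting at $19,500. Additional: $3,300 × 25% = $825. Combined base = $19,500 + $825 = $20,325.
No adjustment factors apply to this defendant.
$20,325 is within the $50,000 maximum.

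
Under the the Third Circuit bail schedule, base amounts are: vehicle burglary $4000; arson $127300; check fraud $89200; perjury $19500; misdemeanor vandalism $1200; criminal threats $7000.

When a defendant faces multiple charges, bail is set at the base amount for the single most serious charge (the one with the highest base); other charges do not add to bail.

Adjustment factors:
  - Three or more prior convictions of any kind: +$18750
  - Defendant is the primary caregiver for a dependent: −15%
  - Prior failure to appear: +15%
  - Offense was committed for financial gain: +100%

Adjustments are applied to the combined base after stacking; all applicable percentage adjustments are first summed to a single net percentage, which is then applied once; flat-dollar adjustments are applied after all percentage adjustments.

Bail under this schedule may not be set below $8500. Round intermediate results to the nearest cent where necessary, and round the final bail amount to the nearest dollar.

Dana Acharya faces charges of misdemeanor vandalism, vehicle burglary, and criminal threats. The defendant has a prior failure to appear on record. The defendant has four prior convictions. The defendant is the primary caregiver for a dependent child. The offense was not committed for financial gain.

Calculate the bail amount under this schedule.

Base amounts from the schedule: misdemeanor vandalism $1200; vehicle burglary $4000; criminal threats $7000.
Stacking rule: use the highest base only. Highest is criminal threats at $7000. Combined base = $7000.
Net percentage adjustment: −15% +15% = +0%. $7000 × 1 = $7000.
Three or more prior convictions of any kind (+$18750 flat): $7000 + $18750 = $25750.
$25750 is at or above the $8500 minimum.

$25750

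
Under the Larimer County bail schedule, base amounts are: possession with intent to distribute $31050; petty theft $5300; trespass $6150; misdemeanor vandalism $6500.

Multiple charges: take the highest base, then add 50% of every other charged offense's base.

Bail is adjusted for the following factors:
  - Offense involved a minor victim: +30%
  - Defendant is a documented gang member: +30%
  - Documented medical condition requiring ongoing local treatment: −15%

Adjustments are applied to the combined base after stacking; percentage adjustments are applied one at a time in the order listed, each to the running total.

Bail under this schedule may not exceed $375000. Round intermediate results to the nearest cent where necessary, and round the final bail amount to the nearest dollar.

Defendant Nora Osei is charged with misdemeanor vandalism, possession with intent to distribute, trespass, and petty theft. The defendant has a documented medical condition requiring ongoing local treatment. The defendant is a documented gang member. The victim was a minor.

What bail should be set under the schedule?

$57496

Base amounts from the schedule: misdemeanor vandalism $6500; possession with intent to distribute $31050; trespass $6150; petty theft $5300.
Stacking rule: highest base plus 50% of each additional charge. Highest is possession with intent to distribute at $31050. Additional: $6500 × 50% = $3250; $6150 × 50% = $3075; $5300 × 50% = $2650. Combined base = $31050 + $8975 = $40025.
Offense involved a minor victim (+30%): $40025 × 1.3 = $52032.50.
Defendant is a documented gang member (+30%): $52032.50 × 1.3 = $67642.25.
Documented medical condition requiring ongoing local treatment (−15%): $67642.25 × 0.85 = $57495.91.
$57495.91 is within the $375000 maximum.
Rounded to the nearest dollar: $57496.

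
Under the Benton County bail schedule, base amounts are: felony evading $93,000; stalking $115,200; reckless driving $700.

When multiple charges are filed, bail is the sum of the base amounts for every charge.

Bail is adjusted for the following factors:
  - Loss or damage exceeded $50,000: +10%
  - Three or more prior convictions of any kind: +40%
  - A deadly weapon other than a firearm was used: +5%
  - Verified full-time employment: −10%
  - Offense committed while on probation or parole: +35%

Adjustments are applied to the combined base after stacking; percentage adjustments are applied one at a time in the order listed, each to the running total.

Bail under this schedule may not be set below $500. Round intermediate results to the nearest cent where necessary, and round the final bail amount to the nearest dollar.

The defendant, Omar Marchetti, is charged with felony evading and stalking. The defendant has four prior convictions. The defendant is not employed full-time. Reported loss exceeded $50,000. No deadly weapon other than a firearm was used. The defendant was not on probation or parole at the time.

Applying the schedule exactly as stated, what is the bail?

$320,628

Base amounts from the schedule: felony evading $93,000; stalking $115,200.
Stacking rule: sum of all bases. $93,000 + $115,200 = $208,200.
Loss or damage exceeded $50,000 (+10%): $208,200 × 1.1 = $229,020.
Three or more prior convictions of any kind (+40%): $229,020 × 1.4 = $320,628.
$320,628 is at or above the $500 minimum.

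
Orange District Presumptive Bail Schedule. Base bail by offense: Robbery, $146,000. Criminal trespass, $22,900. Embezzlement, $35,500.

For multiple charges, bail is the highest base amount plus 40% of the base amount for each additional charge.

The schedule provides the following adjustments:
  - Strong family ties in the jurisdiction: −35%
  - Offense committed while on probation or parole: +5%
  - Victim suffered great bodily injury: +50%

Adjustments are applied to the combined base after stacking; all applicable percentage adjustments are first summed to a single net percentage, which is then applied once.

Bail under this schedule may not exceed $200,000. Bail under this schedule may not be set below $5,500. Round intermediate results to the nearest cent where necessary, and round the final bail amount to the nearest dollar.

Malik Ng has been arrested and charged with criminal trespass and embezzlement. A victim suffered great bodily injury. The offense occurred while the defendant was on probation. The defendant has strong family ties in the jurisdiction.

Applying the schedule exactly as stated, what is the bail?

Base amounts from the schedule: criminal trespass $22,900; embezzlement $35,500.
Stacking rule: highest base plus 40% of each additional charge. Highest is embezzlement at $35,500. Additional: $22,900 × 40% = $9,160. Combined base = $35,500 + $9,160 = $44,660.
Net percentage adjustment: −35% +5% +50% = +20%. $44,660 × 1.2 = $53,592.
$53,592 is within the $200,000 maximum.
$53,592 is at or above the $5,500 minimum.

$53,592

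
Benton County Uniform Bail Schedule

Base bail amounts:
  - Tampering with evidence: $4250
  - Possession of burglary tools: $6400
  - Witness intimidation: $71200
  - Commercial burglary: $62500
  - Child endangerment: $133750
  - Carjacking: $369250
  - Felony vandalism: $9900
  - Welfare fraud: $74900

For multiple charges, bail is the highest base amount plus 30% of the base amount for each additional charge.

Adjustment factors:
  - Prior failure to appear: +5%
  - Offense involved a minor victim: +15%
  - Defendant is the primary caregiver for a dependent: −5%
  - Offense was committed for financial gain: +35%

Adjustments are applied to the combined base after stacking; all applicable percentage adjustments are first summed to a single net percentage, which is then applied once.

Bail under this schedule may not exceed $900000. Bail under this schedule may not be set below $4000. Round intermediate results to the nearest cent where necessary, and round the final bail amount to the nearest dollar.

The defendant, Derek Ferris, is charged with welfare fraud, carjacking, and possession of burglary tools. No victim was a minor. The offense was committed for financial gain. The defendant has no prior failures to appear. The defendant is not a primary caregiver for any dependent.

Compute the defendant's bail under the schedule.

$531414

Base amounts from the schedule: welfare fraud $74900; carjacking $369250; possession of burglary tools $6400.
Stacking rule: highest base plus 30% of each additional charge. Highest is carjacking at $369250. Additional: $74900 × 30% = $22470; $6400 × 30% = $1920. Combined base = $369250 + $24390 = $393640.
Offense was committed for financial gain (+35%): $393640 × 1.35 = $531414.
$531414 is within the $900000 maximum.
$531414 is at or above the $4000 minimum.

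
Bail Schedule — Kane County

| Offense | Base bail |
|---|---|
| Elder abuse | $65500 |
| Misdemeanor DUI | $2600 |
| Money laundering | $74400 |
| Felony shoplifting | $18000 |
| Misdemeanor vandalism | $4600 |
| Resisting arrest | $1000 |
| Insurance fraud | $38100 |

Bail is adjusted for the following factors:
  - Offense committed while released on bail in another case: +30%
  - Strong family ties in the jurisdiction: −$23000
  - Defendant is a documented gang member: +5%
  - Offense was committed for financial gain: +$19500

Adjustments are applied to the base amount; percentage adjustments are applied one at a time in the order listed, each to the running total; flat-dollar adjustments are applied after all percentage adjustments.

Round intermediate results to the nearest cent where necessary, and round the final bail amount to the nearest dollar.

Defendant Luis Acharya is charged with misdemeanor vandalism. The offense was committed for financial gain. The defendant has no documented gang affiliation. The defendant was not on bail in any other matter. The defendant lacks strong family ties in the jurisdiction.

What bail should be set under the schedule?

$24100

Base amounts from the schedule: misdemeanor vandalism $4600.
Single charge. Combined base = $4600.
Offense was committed for financial gain (+$19500 flat): $4600 + $19500 = $24100.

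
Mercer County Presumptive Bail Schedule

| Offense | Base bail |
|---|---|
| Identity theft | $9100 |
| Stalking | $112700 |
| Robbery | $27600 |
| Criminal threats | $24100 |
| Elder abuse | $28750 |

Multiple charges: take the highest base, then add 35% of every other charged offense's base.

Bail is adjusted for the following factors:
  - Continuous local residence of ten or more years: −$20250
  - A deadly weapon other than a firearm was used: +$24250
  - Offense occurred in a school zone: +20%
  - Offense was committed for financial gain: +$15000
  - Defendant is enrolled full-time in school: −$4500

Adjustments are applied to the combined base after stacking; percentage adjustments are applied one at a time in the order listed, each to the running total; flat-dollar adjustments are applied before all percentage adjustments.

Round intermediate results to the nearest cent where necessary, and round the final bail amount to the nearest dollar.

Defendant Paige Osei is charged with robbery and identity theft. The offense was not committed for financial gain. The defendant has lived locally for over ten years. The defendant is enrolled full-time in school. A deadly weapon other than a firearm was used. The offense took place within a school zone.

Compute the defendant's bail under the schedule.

Base amounts from the schedule: robbery $27600; identity theft $9100.
Stacking rule: highest base plus 35% of each additional charge. Highest is robbery at $27600. Additional: $9100 × 35% = $3185. Combined base = $27600 + $3185 = $30785.
Continuous local residence of ten or more years (−$20250 flat): $30785 − $20250 = $10535.
A deadly weapon other than a firearm was used (+$24250 flat): $10535 + $24250 = $34785.
Defendant is enrolled full-time in school (−$4500 flat): $34785 − $4500 = $30285.
Offense occurred in a school zone (+20%): $30285 × 1.2 = $36342.

$36342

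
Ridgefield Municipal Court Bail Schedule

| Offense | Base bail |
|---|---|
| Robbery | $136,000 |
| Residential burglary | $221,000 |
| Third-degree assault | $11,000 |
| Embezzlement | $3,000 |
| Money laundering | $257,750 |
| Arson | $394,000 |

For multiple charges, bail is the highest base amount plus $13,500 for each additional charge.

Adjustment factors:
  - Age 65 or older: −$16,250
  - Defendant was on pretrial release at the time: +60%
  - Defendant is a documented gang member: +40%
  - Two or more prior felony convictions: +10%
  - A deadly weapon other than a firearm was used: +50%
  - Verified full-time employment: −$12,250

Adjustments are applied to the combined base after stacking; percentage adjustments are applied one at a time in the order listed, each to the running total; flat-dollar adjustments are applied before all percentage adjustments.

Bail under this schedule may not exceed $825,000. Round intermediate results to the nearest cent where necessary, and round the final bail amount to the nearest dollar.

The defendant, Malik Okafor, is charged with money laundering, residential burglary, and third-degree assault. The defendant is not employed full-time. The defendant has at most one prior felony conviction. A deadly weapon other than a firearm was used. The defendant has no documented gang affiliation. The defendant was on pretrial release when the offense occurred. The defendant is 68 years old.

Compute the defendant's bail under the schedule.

$644,400

Base amounts from the schedule: money laundering $257,750; residential burglary $221,000; third-degree assault $11,000.
Stacking rule: highest base plus $13,500 per additional charge. Highest is money laundering at $257,750; 2 additional charges → +$27,000. Combined base = $284,750.
Age 65 or older (−$16,250 flat): $284,750 − $16,250 = $268,500.
Defendant was on pretrial release at the time (+60%): $268,500 × 1.6 = $429,600.
A deadly weapon other than a firearm was used (+50%): $429,600 × 1.5 = $644,400.
$644,400 is within the $825,000 maximum.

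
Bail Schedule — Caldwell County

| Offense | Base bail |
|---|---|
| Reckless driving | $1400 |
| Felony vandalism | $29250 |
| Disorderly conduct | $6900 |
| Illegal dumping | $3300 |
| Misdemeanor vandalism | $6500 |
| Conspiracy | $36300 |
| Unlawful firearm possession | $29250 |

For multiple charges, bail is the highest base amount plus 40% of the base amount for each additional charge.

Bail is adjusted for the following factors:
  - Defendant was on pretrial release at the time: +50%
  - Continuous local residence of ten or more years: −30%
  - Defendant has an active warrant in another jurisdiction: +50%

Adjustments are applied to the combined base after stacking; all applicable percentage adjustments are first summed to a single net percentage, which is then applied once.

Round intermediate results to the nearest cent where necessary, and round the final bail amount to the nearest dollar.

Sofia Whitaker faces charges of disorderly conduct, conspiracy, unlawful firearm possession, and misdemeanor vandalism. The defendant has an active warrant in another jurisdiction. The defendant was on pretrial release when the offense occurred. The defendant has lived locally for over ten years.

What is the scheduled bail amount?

Base amounts from the schedule: disorderly conduct $6900; conspiracy $36300; unlawful firearm possession $29250; misdemeanor vandalism $6500.
Stacking rule: highest base plus 40% of each additional charge. Highest is conspiracy at $36300. Additional: $6900 × 40% = $2760; $29250 × 40% = $11700; $6500 × 40% = $2600. Combined base = $36300 + $17060 = $53360.
Net percentage adjustment: +50% −30% +50% = +70%. $53360 × 1.7 = $90712.

$90712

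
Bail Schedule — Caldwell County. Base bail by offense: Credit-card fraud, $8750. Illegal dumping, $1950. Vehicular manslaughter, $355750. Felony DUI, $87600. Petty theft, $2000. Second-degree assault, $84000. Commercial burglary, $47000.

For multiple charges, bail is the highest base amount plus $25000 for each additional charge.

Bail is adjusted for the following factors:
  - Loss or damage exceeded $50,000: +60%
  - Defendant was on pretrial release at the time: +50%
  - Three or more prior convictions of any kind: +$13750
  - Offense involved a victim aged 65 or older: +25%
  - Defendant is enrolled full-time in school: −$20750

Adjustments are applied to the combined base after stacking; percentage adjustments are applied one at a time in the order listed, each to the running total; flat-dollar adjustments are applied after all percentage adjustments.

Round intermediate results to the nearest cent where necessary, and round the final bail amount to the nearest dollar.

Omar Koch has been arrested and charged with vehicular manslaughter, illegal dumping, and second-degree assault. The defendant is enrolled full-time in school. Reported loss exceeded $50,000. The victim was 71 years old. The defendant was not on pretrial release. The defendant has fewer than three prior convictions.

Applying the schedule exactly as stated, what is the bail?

Base amounts from the schedule: vehicular manslaughter $355750; illegal dumping $1950; second-degree assault $84000.
Stacking rule: highest base plus $25000 per additional charge. Highest is vehicular manslaughter at $355750; 2 additional charges → +$50000. Combined base = $405750.
Loss or damage exceeded $50,000 (+60%): $405750 × 1.6 = $649200.
Offense involved a victim aged 65 or older (+25%): $649200 × 1.25 = $811500.
Defendant is enrolled full-time in school (−$20750 flat): $811500 − $20750 = $790750.

$790750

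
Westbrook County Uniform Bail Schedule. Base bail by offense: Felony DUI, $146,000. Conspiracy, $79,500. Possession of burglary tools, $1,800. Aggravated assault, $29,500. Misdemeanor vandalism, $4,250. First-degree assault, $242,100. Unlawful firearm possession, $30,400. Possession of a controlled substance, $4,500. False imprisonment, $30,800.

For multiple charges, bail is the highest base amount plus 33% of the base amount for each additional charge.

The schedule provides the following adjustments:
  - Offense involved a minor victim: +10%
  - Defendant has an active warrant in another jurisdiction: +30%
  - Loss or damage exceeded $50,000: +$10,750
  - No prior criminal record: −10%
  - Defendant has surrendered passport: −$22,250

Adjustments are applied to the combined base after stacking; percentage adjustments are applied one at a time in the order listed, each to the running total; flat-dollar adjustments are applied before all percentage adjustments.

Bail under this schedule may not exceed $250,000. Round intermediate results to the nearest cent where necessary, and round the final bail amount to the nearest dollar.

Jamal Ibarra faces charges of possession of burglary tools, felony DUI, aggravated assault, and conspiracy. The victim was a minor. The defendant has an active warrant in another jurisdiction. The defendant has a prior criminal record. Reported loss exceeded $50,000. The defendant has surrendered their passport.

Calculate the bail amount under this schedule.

Base amounts from the schedule: possession of burglary tools $1,800; felony DUI $146,000; aggravated assault $29,500; conspiracy $79,500.
Stacking rule: highest base plus 33% of each additional charge. Highest is felony DUI at $146,000. Additional: $1,800 × 33% = $594; $29,500 × 33% = $9,735; $79,500 × 33% = $26,235. Combined base = $146,000 + $36,564 = $182,564.
Loss or damage exceeded $50,000 (+$10,750 flat): $182,564 + $10,750 = $193,314.
Defendant has surrendered passport (−$22,250 flat): $193,314 − $22,250 = $171,064.
Offense involved a minor victim (+10%): $171,064 × 1.1 = $188,170.40.
Defendant has an active warrant in another jurisdiction (+30%): $188,170.40 × 1.3 = $244,621.52.
$244,621.52 is within the $250,000 maximum.
Rounded to the nearest dollar: $244,622.

$244,622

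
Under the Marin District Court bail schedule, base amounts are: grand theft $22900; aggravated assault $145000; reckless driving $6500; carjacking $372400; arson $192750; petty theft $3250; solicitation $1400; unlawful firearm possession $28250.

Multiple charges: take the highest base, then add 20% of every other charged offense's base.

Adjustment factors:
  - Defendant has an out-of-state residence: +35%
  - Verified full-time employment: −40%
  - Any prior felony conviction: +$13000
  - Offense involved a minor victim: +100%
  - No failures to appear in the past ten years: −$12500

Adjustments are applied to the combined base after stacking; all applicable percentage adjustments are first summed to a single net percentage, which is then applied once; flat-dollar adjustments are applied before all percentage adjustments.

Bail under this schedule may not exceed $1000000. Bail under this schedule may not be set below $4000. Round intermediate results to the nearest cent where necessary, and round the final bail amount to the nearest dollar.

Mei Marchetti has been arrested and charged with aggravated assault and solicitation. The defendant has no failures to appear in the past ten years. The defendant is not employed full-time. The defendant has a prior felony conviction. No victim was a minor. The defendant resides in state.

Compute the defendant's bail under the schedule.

$145780

Base amounts from the schedule: aggravated assault $145000; solicitation $1400.
Stacking rule: highest base plus 20% of each additional charge. Highest is aggravated assault at $145000. Additional: $1400 × 20% = $280. Combined base = $145000 + $280 = $145280.
Any prior felony conviction (+$13000 flat): $145280 + $13000 = $158280.
No failures to appear in the past ten years (−$12500 flat): $158280 − $12500 = $145780.
$145780 is within the $1000000 maximum.
$145780 is at or above the $4000 minimum.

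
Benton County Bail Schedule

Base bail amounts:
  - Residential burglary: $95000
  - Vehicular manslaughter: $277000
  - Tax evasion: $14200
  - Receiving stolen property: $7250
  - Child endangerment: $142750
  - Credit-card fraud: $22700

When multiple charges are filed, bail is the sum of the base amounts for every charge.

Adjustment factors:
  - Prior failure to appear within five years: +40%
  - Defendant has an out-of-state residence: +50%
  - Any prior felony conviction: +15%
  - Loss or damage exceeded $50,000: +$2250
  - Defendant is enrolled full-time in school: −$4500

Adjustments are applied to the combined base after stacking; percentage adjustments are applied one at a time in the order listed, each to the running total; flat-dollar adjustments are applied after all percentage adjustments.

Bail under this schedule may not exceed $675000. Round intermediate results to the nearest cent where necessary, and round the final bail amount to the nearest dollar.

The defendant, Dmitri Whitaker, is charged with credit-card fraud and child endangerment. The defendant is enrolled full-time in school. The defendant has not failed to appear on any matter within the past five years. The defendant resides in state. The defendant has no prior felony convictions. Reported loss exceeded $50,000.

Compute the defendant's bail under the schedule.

$163200

Base amounts from the schedule: credit-card fraud $22700; child endangerment $142750.
Stacking rule: sum of all bases. $22700 + $142750 = $165450.
Loss or damage exceeded $50,000 (+$2250 flat): $165450 + $2250 = $167700.
Defendant is enrolled full-time in school (−$4500 flat): $167700 − $4500 = $163200.
$163200 is within the $675000 maximum.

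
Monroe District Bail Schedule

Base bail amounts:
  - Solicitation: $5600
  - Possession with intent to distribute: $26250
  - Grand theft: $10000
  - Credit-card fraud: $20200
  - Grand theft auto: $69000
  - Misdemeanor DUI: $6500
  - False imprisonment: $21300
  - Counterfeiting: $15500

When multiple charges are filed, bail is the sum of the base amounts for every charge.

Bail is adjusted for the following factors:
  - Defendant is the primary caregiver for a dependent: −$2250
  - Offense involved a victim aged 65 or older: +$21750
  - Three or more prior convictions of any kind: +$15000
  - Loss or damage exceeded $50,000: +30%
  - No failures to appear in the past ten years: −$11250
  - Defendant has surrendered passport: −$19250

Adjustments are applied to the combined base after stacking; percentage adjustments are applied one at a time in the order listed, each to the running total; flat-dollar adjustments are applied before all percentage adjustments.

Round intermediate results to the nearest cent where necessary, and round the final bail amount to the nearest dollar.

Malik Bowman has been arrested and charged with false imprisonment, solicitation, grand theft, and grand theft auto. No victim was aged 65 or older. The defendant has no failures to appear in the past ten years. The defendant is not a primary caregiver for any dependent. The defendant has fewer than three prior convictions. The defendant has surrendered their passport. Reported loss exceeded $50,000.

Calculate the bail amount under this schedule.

Base amounts from the schedule: false imprisonment $21300; solicitation $5600; grand theft $10000; grand theft auto $69000.
Stacking rule: sum of all bases. $21300 + $5600 + $10000 + $69000 = $105900.
No failures to appear in the past ten years (−$11250 flat): $105900 − $11250 = $94650.
Defendant has surrendered passport (−$19250 flat): $94650 − $19250 = $75400.
Loss or damage exceeded $50,000 (+30%): $75400 × 1.3 = $98020.

$98020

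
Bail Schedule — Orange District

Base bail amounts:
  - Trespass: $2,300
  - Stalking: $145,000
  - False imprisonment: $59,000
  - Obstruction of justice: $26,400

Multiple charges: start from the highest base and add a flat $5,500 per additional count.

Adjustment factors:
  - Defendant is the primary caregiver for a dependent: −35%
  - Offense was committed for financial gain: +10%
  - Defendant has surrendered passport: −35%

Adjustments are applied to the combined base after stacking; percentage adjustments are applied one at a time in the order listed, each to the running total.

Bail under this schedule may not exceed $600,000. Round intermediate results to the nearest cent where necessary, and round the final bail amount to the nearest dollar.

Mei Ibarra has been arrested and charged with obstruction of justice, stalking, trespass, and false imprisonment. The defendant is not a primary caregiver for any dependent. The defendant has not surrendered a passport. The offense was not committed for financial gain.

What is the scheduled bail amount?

Base amounts from the schedule: obstruction of justice $26,400; stalking $145,000; trespass $2,300; false imprisonment $59,000.
Stacking rule: highest base plus $5,500 per additional charge. Highest is stalking at $145,000; 3 additional charges → +$16,500. Combined base = $161,500.
No adjustment factors apply to this defendant.
$161,500 is within the $600,000 maximum.

$161,500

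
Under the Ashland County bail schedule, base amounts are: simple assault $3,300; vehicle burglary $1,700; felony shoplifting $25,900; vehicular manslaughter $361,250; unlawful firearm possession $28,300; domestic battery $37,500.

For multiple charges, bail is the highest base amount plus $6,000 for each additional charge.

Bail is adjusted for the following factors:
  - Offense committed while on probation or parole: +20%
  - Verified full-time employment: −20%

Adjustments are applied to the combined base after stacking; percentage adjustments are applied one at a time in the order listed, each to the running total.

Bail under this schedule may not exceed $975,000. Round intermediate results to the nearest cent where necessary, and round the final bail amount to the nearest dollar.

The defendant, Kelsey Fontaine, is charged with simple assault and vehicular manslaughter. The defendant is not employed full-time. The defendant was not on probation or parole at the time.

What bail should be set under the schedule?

$367,250

Base amounts from the schedule: simple assault $3,300; vehicular manslaughter $361,250.
Stacking rule: highest base plus $6,000 per additional charge. Highest is vehicular manslaughter at $361,250; 1 additional charge → +$6,000. Combined base = $367,250.
No adjustment factors apply to this defendant.
$367,250 is within the $975,000 maximum.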